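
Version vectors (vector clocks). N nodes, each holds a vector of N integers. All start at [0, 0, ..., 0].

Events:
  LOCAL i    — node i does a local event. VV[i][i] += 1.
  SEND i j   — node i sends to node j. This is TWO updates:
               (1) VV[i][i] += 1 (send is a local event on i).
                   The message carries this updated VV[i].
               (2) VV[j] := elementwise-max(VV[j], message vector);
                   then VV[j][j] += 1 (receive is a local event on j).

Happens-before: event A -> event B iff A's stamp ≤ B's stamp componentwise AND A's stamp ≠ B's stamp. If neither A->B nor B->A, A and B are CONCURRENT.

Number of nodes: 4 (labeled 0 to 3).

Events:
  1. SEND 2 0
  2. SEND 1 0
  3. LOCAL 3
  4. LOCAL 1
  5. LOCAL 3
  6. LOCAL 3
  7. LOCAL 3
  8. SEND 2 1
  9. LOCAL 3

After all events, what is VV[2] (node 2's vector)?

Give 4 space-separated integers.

Answer: 0 0 2 0

Derivation:
Initial: VV[0]=[0, 0, 0, 0]
Initial: VV[1]=[0, 0, 0, 0]
Initial: VV[2]=[0, 0, 0, 0]
Initial: VV[3]=[0, 0, 0, 0]
Event 1: SEND 2->0: VV[2][2]++ -> VV[2]=[0, 0, 1, 0], msg_vec=[0, 0, 1, 0]; VV[0]=max(VV[0],msg_vec) then VV[0][0]++ -> VV[0]=[1, 0, 1, 0]
Event 2: SEND 1->0: VV[1][1]++ -> VV[1]=[0, 1, 0, 0], msg_vec=[0, 1, 0, 0]; VV[0]=max(VV[0],msg_vec) then VV[0][0]++ -> VV[0]=[2, 1, 1, 0]
Event 3: LOCAL 3: VV[3][3]++ -> VV[3]=[0, 0, 0, 1]
Event 4: LOCAL 1: VV[1][1]++ -> VV[1]=[0, 2, 0, 0]
Event 5: LOCAL 3: VV[3][3]++ -> VV[3]=[0, 0, 0, 2]
Event 6: LOCAL 3: VV[3][3]++ -> VV[3]=[0, 0, 0, 3]
Event 7: LOCAL 3: VV[3][3]++ -> VV[3]=[0, 0, 0, 4]
Event 8: SEND 2->1: VV[2][2]++ -> VV[2]=[0, 0, 2, 0], msg_vec=[0, 0, 2, 0]; VV[1]=max(VV[1],msg_vec) then VV[1][1]++ -> VV[1]=[0, 3, 2, 0]
Event 9: LOCAL 3: VV[3][3]++ -> VV[3]=[0, 0, 0, 5]
Final vectors: VV[0]=[2, 1, 1, 0]; VV[1]=[0, 3, 2, 0]; VV[2]=[0, 0, 2, 0]; VV[3]=[0, 0, 0, 5]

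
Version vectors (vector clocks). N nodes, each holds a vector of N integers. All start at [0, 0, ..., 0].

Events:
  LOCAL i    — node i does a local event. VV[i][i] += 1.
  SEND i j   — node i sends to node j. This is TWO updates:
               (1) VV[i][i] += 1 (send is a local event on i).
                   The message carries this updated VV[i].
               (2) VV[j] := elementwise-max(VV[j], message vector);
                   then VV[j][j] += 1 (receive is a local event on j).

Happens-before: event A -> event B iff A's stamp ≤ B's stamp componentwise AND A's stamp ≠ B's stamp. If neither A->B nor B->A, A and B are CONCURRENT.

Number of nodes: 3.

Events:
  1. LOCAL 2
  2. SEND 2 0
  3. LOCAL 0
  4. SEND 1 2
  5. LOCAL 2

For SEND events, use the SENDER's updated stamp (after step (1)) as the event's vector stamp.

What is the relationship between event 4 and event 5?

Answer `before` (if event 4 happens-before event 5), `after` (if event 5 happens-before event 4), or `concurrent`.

Initial: VV[0]=[0, 0, 0]
Initial: VV[1]=[0, 0, 0]
Initial: VV[2]=[0, 0, 0]
Event 1: LOCAL 2: VV[2][2]++ -> VV[2]=[0, 0, 1]
Event 2: SEND 2->0: VV[2][2]++ -> VV[2]=[0, 0, 2], msg_vec=[0, 0, 2]; VV[0]=max(VV[0],msg_vec) then VV[0][0]++ -> VV[0]=[1, 0, 2]
Event 3: LOCAL 0: VV[0][0]++ -> VV[0]=[2, 0, 2]
Event 4: SEND 1->2: VV[1][1]++ -> VV[1]=[0, 1, 0], msg_vec=[0, 1, 0]; VV[2]=max(VV[2],msg_vec) then VV[2][2]++ -> VV[2]=[0, 1, 3]
Event 5: LOCAL 2: VV[2][2]++ -> VV[2]=[0, 1, 4]
Event 4 stamp: [0, 1, 0]
Event 5 stamp: [0, 1, 4]
[0, 1, 0] <= [0, 1, 4]? True
[0, 1, 4] <= [0, 1, 0]? False
Relation: before

Answer: before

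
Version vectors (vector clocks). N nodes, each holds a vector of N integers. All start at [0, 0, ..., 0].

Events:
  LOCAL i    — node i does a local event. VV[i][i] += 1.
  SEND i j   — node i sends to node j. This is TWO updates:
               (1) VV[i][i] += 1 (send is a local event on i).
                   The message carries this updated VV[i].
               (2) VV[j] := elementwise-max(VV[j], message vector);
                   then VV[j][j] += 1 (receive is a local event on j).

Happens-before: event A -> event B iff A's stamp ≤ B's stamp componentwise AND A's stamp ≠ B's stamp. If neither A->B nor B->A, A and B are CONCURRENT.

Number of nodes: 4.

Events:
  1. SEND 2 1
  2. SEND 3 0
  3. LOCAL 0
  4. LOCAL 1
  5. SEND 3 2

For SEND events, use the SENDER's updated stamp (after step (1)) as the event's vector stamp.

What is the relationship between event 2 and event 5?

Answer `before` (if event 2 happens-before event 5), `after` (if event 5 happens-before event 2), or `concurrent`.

Initial: VV[0]=[0, 0, 0, 0]
Initial: VV[1]=[0, 0, 0, 0]
Initial: VV[2]=[0, 0, 0, 0]
Initial: VV[3]=[0, 0, 0, 0]
Event 1: SEND 2->1: VV[2][2]++ -> VV[2]=[0, 0, 1, 0], msg_vec=[0, 0, 1, 0]; VV[1]=max(VV[1],msg_vec) then VV[1][1]++ -> VV[1]=[0, 1, 1, 0]
Event 2: SEND 3->0: VV[3][3]++ -> VV[3]=[0, 0, 0, 1], msg_vec=[0, 0, 0, 1]; VV[0]=max(VV[0],msg_vec) then VV[0][0]++ -> VV[0]=[1, 0, 0, 1]
Event 3: LOCAL 0: VV[0][0]++ -> VV[0]=[2, 0, 0, 1]
Event 4: LOCAL 1: VV[1][1]++ -> VV[1]=[0, 2, 1, 0]
Event 5: SEND 3->2: VV[3][3]++ -> VV[3]=[0, 0, 0, 2], msg_vec=[0, 0, 0, 2]; VV[2]=max(VV[2],msg_vec) then VV[2][2]++ -> VV[2]=[0, 0, 2, 2]
Event 2 stamp: [0, 0, 0, 1]
Event 5 stamp: [0, 0, 0, 2]
[0, 0, 0, 1] <= [0, 0, 0, 2]? True
[0, 0, 0, 2] <= [0, 0, 0, 1]? False
Relation: before

Answer: before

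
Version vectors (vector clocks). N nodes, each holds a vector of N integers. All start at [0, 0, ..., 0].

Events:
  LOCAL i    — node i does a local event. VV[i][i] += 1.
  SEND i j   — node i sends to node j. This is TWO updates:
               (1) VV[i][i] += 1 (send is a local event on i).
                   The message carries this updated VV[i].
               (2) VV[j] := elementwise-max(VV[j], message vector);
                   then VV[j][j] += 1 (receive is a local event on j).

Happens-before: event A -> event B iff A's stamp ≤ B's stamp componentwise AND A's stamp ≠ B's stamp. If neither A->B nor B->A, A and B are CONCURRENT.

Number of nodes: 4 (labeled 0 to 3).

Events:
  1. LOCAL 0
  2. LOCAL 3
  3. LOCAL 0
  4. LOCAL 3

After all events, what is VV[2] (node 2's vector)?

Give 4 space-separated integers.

Answer: 0 0 0 0

Derivation:
Initial: VV[0]=[0, 0, 0, 0]
Initial: VV[1]=[0, 0, 0, 0]
Initial: VV[2]=[0, 0, 0, 0]
Initial: VV[3]=[0, 0, 0, 0]
Event 1: LOCAL 0: VV[0][0]++ -> VV[0]=[1, 0, 0, 0]
Event 2: LOCAL 3: VV[3][3]++ -> VV[3]=[0, 0, 0, 1]
Event 3: LOCAL 0: VV[0][0]++ -> VV[0]=[2, 0, 0, 0]
Event 4: LOCAL 3: VV[3][3]++ -> VV[3]=[0, 0, 0, 2]
Final vectors: VV[0]=[2, 0, 0, 0]; VV[1]=[0, 0, 0, 0]; VV[2]=[0, 0, 0, 0]; VV[3]=[0, 0, 0, 2]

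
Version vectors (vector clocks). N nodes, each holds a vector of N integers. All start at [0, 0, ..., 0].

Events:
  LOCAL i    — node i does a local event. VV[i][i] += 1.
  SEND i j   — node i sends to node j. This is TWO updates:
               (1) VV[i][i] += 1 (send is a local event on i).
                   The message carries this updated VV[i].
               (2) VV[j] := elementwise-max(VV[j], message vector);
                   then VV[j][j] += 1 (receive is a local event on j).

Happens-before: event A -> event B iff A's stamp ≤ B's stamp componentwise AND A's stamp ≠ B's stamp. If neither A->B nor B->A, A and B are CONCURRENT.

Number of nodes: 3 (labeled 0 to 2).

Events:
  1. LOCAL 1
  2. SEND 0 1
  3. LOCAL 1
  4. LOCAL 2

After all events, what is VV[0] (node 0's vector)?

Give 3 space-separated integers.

Initial: VV[0]=[0, 0, 0]
Initial: VV[1]=[0, 0, 0]
Initial: VV[2]=[0, 0, 0]
Event 1: LOCAL 1: VV[1][1]++ -> VV[1]=[0, 1, 0]
Event 2: SEND 0->1: VV[0][0]++ -> VV[0]=[1, 0, 0], msg_vec=[1, 0, 0]; VV[1]=max(VV[1],msg_vec) then VV[1][1]++ -> VV[1]=[1, 2, 0]
Event 3: LOCAL 1: VV[1][1]++ -> VV[1]=[1, 3, 0]
Event 4: LOCAL 2: VV[2][2]++ -> VV[2]=[0, 0, 1]
Final vectors: VV[0]=[1, 0, 0]; VV[1]=[1, 3, 0]; VV[2]=[0, 0, 1]

Answer: 1 0 0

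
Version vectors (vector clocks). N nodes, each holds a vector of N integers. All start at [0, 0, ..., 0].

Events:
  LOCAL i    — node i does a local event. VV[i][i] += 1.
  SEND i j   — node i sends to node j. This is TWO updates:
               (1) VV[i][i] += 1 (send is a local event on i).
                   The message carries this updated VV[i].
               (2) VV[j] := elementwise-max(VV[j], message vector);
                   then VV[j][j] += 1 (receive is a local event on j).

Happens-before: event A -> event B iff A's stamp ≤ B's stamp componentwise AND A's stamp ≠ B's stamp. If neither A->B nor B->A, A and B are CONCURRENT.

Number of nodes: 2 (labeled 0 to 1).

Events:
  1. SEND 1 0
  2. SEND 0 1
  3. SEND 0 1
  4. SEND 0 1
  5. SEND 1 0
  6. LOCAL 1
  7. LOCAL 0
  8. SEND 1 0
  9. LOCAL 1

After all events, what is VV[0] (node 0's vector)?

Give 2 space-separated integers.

Initial: VV[0]=[0, 0]
Initial: VV[1]=[0, 0]
Event 1: SEND 1->0: VV[1][1]++ -> VV[1]=[0, 1], msg_vec=[0, 1]; VV[0]=max(VV[0],msg_vec) then VV[0][0]++ -> VV[0]=[1, 1]
Event 2: SEND 0->1: VV[0][0]++ -> VV[0]=[2, 1], msg_vec=[2, 1]; VV[1]=max(VV[1],msg_vec) then VV[1][1]++ -> VV[1]=[2, 2]
Event 3: SEND 0->1: VV[0][0]++ -> VV[0]=[3, 1], msg_vec=[3, 1]; VV[1]=max(VV[1],msg_vec) then VV[1][1]++ -> VV[1]=[3, 3]
Event 4: SEND 0->1: VV[0][0]++ -> VV[0]=[4, 1], msg_vec=[4, 1]; VV[1]=max(VV[1],msg_vec) then VV[1][1]++ -> VV[1]=[4, 4]
Event 5: SEND 1->0: VV[1][1]++ -> VV[1]=[4, 5], msg_vec=[4, 5]; VV[0]=max(VV[0],msg_vec) then VV[0][0]++ -> VV[0]=[5, 5]
Event 6: LOCAL 1: VV[1][1]++ -> VV[1]=[4, 6]
Event 7: LOCAL 0: VV[0][0]++ -> VV[0]=[6, 5]
Event 8: SEND 1->0: VV[1][1]++ -> VV[1]=[4, 7], msg_vec=[4, 7]; VV[0]=max(VV[0],msg_vec) then VV[0][0]++ -> VV[0]=[7, 7]
Event 9: LOCAL 1: VV[1][1]++ -> VV[1]=[4, 8]
Final vectors: VV[0]=[7, 7]; VV[1]=[4, 8]

Answer: 7 7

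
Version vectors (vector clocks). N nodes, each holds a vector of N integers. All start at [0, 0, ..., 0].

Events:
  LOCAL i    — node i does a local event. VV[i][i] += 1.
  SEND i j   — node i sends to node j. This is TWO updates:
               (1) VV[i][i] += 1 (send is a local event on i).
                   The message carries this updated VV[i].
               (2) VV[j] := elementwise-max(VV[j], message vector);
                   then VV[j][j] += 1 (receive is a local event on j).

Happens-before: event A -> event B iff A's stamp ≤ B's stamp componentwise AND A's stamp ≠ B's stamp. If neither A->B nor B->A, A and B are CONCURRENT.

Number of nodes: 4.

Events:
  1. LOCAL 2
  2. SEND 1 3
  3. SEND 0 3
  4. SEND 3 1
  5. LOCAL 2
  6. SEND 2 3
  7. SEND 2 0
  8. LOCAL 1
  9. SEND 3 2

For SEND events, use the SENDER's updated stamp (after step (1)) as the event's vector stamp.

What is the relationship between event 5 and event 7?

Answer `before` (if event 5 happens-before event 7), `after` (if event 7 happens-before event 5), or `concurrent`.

Initial: VV[0]=[0, 0, 0, 0]
Initial: VV[1]=[0, 0, 0, 0]
Initial: VV[2]=[0, 0, 0, 0]
Initial: VV[3]=[0, 0, 0, 0]
Event 1: LOCAL 2: VV[2][2]++ -> VV[2]=[0, 0, 1, 0]
Event 2: SEND 1->3: VV[1][1]++ -> VV[1]=[0, 1, 0, 0], msg_vec=[0, 1, 0, 0]; VV[3]=max(VV[3],msg_vec) then VV[3][3]++ -> VV[3]=[0, 1, 0, 1]
Event 3: SEND 0->3: VV[0][0]++ -> VV[0]=[1, 0, 0, 0], msg_vec=[1, 0, 0, 0]; VV[3]=max(VV[3],msg_vec) then VV[3][3]++ -> VV[3]=[1, 1, 0, 2]
Event 4: SEND 3->1: VV[3][3]++ -> VV[3]=[1, 1, 0, 3], msg_vec=[1, 1, 0, 3]; VV[1]=max(VV[1],msg_vec) then VV[1][1]++ -> VV[1]=[1, 2, 0, 3]
Event 5: LOCAL 2: VV[2][2]++ -> VV[2]=[0, 0, 2, 0]
Event 6: SEND 2->3: VV[2][2]++ -> VV[2]=[0, 0, 3, 0], msg_vec=[0, 0, 3, 0]; VV[3]=max(VV[3],msg_vec) then VV[3][3]++ -> VV[3]=[1, 1, 3, 4]
Event 7: SEND 2->0: VV[2][2]++ -> VV[2]=[0, 0, 4, 0], msg_vec=[0, 0, 4, 0]; VV[0]=max(VV[0],msg_vec) then VV[0][0]++ -> VV[0]=[2, 0, 4, 0]
Event 8: LOCAL 1: VV[1][1]++ -> VV[1]=[1, 3, 0, 3]
Event 9: SEND 3->2: VV[3][3]++ -> VV[3]=[1, 1, 3, 5], msg_vec=[1, 1, 3, 5]; VV[2]=max(VV[2],msg_vec) then VV[2][2]++ -> VV[2]=[1, 1, 5, 5]
Event 5 stamp: [0, 0, 2, 0]
Event 7 stamp: [0, 0, 4, 0]
[0, 0, 2, 0] <= [0, 0, 4, 0]? True
[0, 0, 4, 0] <= [0, 0, 2, 0]? False
Relation: before

Answer: before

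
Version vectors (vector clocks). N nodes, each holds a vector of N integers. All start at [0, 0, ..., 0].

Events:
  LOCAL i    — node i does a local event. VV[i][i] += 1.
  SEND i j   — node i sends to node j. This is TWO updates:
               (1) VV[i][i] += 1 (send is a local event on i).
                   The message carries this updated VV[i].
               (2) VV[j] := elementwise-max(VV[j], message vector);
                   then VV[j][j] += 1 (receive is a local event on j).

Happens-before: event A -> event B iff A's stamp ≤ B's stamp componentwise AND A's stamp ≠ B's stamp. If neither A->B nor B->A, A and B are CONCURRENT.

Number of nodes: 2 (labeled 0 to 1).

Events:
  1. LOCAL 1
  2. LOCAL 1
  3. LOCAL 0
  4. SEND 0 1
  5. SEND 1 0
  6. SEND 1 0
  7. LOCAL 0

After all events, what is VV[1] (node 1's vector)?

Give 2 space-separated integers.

Answer: 2 5

Derivation:
Initial: VV[0]=[0, 0]
Initial: VV[1]=[0, 0]
Event 1: LOCAL 1: VV[1][1]++ -> VV[1]=[0, 1]
Event 2: LOCAL 1: VV[1][1]++ -> VV[1]=[0, 2]
Event 3: LOCAL 0: VV[0][0]++ -> VV[0]=[1, 0]
Event 4: SEND 0->1: VV[0][0]++ -> VV[0]=[2, 0], msg_vec=[2, 0]; VV[1]=max(VV[1],msg_vec) then VV[1][1]++ -> VV[1]=[2, 3]
Event 5: SEND 1->0: VV[1][1]++ -> VV[1]=[2, 4], msg_vec=[2, 4]; VV[0]=max(VV[0],msg_vec) then VV[0][0]++ -> VV[0]=[3, 4]
Event 6: SEND 1->0: VV[1][1]++ -> VV[1]=[2, 5], msg_vec=[2, 5]; VV[0]=max(VV[0],msg_vec) then VV[0][0]++ -> VV[0]=[4, 5]
Event 7: LOCAL 0: VV[0][0]++ -> VV[0]=[5, 5]
Final vectors: VV[0]=[5, 5]; VV[1]=[2, 5]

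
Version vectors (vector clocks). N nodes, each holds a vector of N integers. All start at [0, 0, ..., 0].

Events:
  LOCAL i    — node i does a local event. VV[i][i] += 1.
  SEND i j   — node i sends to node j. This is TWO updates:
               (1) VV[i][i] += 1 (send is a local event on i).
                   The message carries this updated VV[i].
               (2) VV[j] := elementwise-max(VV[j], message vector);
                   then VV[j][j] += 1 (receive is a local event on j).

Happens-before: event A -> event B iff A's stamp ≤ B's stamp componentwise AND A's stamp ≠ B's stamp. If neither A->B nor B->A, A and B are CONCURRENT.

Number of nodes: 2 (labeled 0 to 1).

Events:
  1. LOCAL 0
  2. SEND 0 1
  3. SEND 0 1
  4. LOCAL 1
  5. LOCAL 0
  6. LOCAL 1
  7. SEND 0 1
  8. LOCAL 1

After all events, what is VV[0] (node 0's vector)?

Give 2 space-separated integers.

Answer: 5 0

Derivation:
Initial: VV[0]=[0, 0]
Initial: VV[1]=[0, 0]
Event 1: LOCAL 0: VV[0][0]++ -> VV[0]=[1, 0]
Event 2: SEND 0->1: VV[0][0]++ -> VV[0]=[2, 0], msg_vec=[2, 0]; VV[1]=max(VV[1],msg_vec) then VV[1][1]++ -> VV[1]=[2, 1]
Event 3: SEND 0->1: VV[0][0]++ -> VV[0]=[3, 0], msg_vec=[3, 0]; VV[1]=max(VV[1],msg_vec) then VV[1][1]++ -> VV[1]=[3, 2]
Event 4: LOCAL 1: VV[1][1]++ -> VV[1]=[3, 3]
Event 5: LOCAL 0: VV[0][0]++ -> VV[0]=[4, 0]
Event 6: LOCAL 1: VV[1][1]++ -> VV[1]=[3, 4]
Event 7: SEND 0->1: VV[0][0]++ -> VV[0]=[5, 0], msg_vec=[5, 0]; VV[1]=max(VV[1],msg_vec) then VV[1][1]++ -> VV[1]=[5, 5]
Event 8: LOCAL 1: VV[1][1]++ -> VV[1]=[5, 6]
Final vectors: VV[0]=[5, 0]; VV[1]=[5, 6]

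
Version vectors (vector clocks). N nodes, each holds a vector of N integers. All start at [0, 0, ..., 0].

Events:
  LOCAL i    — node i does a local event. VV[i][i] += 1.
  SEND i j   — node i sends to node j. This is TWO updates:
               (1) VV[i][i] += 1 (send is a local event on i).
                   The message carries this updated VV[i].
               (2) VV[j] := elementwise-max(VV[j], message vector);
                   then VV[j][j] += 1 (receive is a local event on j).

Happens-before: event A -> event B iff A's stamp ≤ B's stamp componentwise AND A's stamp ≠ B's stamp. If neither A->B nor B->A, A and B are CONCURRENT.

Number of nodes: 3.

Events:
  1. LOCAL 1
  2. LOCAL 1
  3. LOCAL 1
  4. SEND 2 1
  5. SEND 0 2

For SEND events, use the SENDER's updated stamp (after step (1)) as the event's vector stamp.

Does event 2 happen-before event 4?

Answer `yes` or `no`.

Initial: VV[0]=[0, 0, 0]
Initial: VV[1]=[0, 0, 0]
Initial: VV[2]=[0, 0, 0]
Event 1: LOCAL 1: VV[1][1]++ -> VV[1]=[0, 1, 0]
Event 2: LOCAL 1: VV[1][1]++ -> VV[1]=[0, 2, 0]
Event 3: LOCAL 1: VV[1][1]++ -> VV[1]=[0, 3, 0]
Event 4: SEND 2->1: VV[2][2]++ -> VV[2]=[0, 0, 1], msg_vec=[0, 0, 1]; VV[1]=max(VV[1],msg_vec) then VV[1][1]++ -> VV[1]=[0, 4, 1]
Event 5: SEND 0->2: VV[0][0]++ -> VV[0]=[1, 0, 0], msg_vec=[1, 0, 0]; VV[2]=max(VV[2],msg_vec) then VV[2][2]++ -> VV[2]=[1, 0, 2]
Event 2 stamp: [0, 2, 0]
Event 4 stamp: [0, 0, 1]
[0, 2, 0] <= [0, 0, 1]? False. Equal? False. Happens-before: False

Answer: no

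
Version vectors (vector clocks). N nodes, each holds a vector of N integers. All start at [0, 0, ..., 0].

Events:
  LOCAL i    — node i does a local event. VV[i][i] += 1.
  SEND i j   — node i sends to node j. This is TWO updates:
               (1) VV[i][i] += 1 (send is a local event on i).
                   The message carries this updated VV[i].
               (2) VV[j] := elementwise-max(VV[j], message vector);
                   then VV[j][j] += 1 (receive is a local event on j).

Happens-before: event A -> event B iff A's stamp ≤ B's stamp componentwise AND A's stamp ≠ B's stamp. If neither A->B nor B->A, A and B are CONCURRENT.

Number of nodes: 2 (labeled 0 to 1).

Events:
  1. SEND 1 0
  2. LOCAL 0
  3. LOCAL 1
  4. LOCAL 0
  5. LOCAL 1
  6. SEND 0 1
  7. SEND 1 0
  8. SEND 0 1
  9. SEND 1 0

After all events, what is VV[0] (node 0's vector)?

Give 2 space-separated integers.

Initial: VV[0]=[0, 0]
Initial: VV[1]=[0, 0]
Event 1: SEND 1->0: VV[1][1]++ -> VV[1]=[0, 1], msg_vec=[0, 1]; VV[0]=max(VV[0],msg_vec) then VV[0][0]++ -> VV[0]=[1, 1]
Event 2: LOCAL 0: VV[0][0]++ -> VV[0]=[2, 1]
Event 3: LOCAL 1: VV[1][1]++ -> VV[1]=[0, 2]
Event 4: LOCAL 0: VV[0][0]++ -> VV[0]=[3, 1]
Event 5: LOCAL 1: VV[1][1]++ -> VV[1]=[0, 3]
Event 6: SEND 0->1: VV[0][0]++ -> VV[0]=[4, 1], msg_vec=[4, 1]; VV[1]=max(VV[1],msg_vec) then VV[1][1]++ -> VV[1]=[4, 4]
Event 7: SEND 1->0: VV[1][1]++ -> VV[1]=[4, 5], msg_vec=[4, 5]; VV[0]=max(VV[0],msg_vec) then VV[0][0]++ -> VV[0]=[5, 5]
Event 8: SEND 0->1: VV[0][0]++ -> VV[0]=[6, 5], msg_vec=[6, 5]; VV[1]=max(VV[1],msg_vec) then VV[1][1]++ -> VV[1]=[6, 6]
Event 9: SEND 1->0: VV[1][1]++ -> VV[1]=[6, 7], msg_vec=[6, 7]; VV[0]=max(VV[0],msg_vec) then VV[0][0]++ -> VV[0]=[7, 7]
Final vectors: VV[0]=[7, 7]; VV[1]=[6, 7]

Answer: 7 7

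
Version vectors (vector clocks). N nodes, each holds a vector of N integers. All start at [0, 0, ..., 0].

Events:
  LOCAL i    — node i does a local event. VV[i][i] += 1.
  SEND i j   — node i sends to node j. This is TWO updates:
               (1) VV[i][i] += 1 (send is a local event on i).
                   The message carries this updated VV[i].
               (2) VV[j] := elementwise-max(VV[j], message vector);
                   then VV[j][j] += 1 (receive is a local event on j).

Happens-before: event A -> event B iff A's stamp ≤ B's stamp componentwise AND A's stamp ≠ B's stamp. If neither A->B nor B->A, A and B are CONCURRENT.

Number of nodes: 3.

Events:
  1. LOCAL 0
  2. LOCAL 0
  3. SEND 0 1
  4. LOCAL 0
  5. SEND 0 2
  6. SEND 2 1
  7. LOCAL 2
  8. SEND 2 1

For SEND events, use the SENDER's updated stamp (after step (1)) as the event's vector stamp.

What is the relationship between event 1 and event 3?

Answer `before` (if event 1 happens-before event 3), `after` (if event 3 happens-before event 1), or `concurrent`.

Answer: before

Derivation:
Initial: VV[0]=[0, 0, 0]
Initial: VV[1]=[0, 0, 0]
Initial: VV[2]=[0, 0, 0]
Event 1: LOCAL 0: VV[0][0]++ -> VV[0]=[1, 0, 0]
Event 2: LOCAL 0: VV[0][0]++ -> VV[0]=[2, 0, 0]
Event 3: SEND 0->1: VV[0][0]++ -> VV[0]=[3, 0, 0], msg_vec=[3, 0, 0]; VV[1]=max(VV[1],msg_vec) then VV[1][1]++ -> VV[1]=[3, 1, 0]
Event 4: LOCAL 0: VV[0][0]++ -> VV[0]=[4, 0, 0]
Event 5: SEND 0->2: VV[0][0]++ -> VV[0]=[5, 0, 0], msg_vec=[5, 0, 0]; VV[2]=max(VV[2],msg_vec) then VV[2][2]++ -> VV[2]=[5, 0, 1]
Event 6: SEND 2->1: VV[2][2]++ -> VV[2]=[5, 0, 2], msg_vec=[5, 0, 2]; VV[1]=max(VV[1],msg_vec) then VV[1][1]++ -> VV[1]=[5, 2, 2]
Event 7: LOCAL 2: VV[2][2]++ -> VV[2]=[5, 0, 3]
Event 8: SEND 2->1: VV[2][2]++ -> VV[2]=[5, 0, 4], msg_vec=[5, 0, 4]; VV[1]=max(VV[1],msg_vec) then VV[1][1]++ -> VV[1]=[5, 3, 4]
Event 1 stamp: [1, 0, 0]
Event 3 stamp: [3, 0, 0]
[1, 0, 0] <= [3, 0, 0]? True
[3, 0, 0] <= [1, 0, 0]? False
Relation: before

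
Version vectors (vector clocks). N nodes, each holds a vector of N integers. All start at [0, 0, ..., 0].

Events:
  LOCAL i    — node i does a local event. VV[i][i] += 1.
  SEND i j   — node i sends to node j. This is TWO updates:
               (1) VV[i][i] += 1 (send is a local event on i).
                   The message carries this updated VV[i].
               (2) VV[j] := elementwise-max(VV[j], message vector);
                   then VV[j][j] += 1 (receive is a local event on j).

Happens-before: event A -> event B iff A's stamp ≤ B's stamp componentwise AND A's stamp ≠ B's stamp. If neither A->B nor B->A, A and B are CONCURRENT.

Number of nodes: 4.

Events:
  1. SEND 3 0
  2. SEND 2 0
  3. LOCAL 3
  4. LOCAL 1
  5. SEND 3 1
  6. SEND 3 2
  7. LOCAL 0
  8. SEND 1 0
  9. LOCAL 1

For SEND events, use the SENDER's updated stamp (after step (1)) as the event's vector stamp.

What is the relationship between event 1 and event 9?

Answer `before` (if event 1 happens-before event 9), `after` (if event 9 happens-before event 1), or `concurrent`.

Initial: VV[0]=[0, 0, 0, 0]
Initial: VV[1]=[0, 0, 0, 0]
Initial: VV[2]=[0, 0, 0, 0]
Initial: VV[3]=[0, 0, 0, 0]
Event 1: SEND 3->0: VV[3][3]++ -> VV[3]=[0, 0, 0, 1], msg_vec=[0, 0, 0, 1]; VV[0]=max(VV[0],msg_vec) then VV[0][0]++ -> VV[0]=[1, 0, 0, 1]
Event 2: SEND 2->0: VV[2][2]++ -> VV[2]=[0, 0, 1, 0], msg_vec=[0, 0, 1, 0]; VV[0]=max(VV[0],msg_vec) then VV[0][0]++ -> VV[0]=[2, 0, 1, 1]
Event 3: LOCAL 3: VV[3][3]++ -> VV[3]=[0, 0, 0, 2]
Event 4: LOCAL 1: VV[1][1]++ -> VV[1]=[0, 1, 0, 0]
Event 5: SEND 3->1: VV[3][3]++ -> VV[3]=[0, 0, 0, 3], msg_vec=[0, 0, 0, 3]; VV[1]=max(VV[1],msg_vec) then VV[1][1]++ -> VV[1]=[0, 2, 0, 3]
Event 6: SEND 3->2: VV[3][3]++ -> VV[3]=[0, 0, 0, 4], msg_vec=[0, 0, 0, 4]; VV[2]=max(VV[2],msg_vec) then VV[2][2]++ -> VV[2]=[0, 0, 2, 4]
Event 7: LOCAL 0: VV[0][0]++ -> VV[0]=[3, 0, 1, 1]
Event 8: SEND 1->0: VV[1][1]++ -> VV[1]=[0, 3, 0, 3], msg_vec=[0, 3, 0, 3]; VV[0]=max(VV[0],msg_vec) then VV[0][0]++ -> VV[0]=[4, 3, 1, 3]
Event 9: LOCAL 1: VV[1][1]++ -> VV[1]=[0, 4, 0, 3]
Event 1 stamp: [0, 0, 0, 1]
Event 9 stamp: [0, 4, 0, 3]
[0, 0, 0, 1] <= [0, 4, 0, 3]? True
[0, 4, 0, 3] <= [0, 0, 0, 1]? False
Relation: before

Answer: before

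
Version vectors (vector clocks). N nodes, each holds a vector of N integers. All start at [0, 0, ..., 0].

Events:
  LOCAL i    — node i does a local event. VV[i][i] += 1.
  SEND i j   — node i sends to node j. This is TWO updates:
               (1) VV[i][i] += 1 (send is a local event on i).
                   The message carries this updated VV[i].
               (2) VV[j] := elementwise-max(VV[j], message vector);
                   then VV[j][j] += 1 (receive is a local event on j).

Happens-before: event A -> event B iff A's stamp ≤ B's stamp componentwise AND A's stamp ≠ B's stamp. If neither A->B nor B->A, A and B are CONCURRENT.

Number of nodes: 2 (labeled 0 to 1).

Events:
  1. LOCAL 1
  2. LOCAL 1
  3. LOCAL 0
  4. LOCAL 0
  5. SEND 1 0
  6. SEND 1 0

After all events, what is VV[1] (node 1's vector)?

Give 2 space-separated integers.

Initial: VV[0]=[0, 0]
Initial: VV[1]=[0, 0]
Event 1: LOCAL 1: VV[1][1]++ -> VV[1]=[0, 1]
Event 2: LOCAL 1: VV[1][1]++ -> VV[1]=[0, 2]
Event 3: LOCAL 0: VV[0][0]++ -> VV[0]=[1, 0]
Event 4: LOCAL 0: VV[0][0]++ -> VV[0]=[2, 0]
Event 5: SEND 1->0: VV[1][1]++ -> VV[1]=[0, 3], msg_vec=[0, 3]; VV[0]=max(VV[0],msg_vec) then VV[0][0]++ -> VV[0]=[3, 3]
Event 6: SEND 1->0: VV[1][1]++ -> VV[1]=[0, 4], msg_vec=[0, 4]; VV[0]=max(VV[0],msg_vec) then VV[0][0]++ -> VV[0]=[4, 4]
Final vectors: VV[0]=[4, 4]; VV[1]=[0, 4]

Answer: 0 4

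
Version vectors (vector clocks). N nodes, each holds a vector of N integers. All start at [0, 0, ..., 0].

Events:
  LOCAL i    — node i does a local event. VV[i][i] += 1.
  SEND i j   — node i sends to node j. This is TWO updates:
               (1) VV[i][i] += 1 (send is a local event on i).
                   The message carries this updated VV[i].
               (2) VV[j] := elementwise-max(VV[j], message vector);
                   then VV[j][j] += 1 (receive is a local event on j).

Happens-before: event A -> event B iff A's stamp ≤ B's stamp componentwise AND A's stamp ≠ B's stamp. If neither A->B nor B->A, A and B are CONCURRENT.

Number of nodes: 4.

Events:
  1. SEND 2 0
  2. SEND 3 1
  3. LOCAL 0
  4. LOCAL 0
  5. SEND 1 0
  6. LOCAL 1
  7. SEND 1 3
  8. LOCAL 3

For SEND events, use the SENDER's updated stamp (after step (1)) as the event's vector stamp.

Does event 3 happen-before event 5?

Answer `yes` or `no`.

Answer: no

Derivation:
Initial: VV[0]=[0, 0, 0, 0]
Initial: VV[1]=[0, 0, 0, 0]
Initial: VV[2]=[0, 0, 0, 0]
Initial: VV[3]=[0, 0, 0, 0]
Event 1: SEND 2->0: VV[2][2]++ -> VV[2]=[0, 0, 1, 0], msg_vec=[0, 0, 1, 0]; VV[0]=max(VV[0],msg_vec) then VV[0][0]++ -> VV[0]=[1, 0, 1, 0]
Event 2: SEND 3->1: VV[3][3]++ -> VV[3]=[0, 0, 0, 1], msg_vec=[0, 0, 0, 1]; VV[1]=max(VV[1],msg_vec) then VV[1][1]++ -> VV[1]=[0, 1, 0, 1]
Event 3: LOCAL 0: VV[0][0]++ -> VV[0]=[2, 0, 1, 0]
Event 4: LOCAL 0: VV[0][0]++ -> VV[0]=[3, 0, 1, 0]
Event 5: SEND 1->0: VV[1][1]++ -> VV[1]=[0, 2, 0, 1], msg_vec=[0, 2, 0, 1]; VV[0]=max(VV[0],msg_vec) then VV[0][0]++ -> VV[0]=[4, 2, 1, 1]
Event 6: LOCAL 1: VV[1][1]++ -> VV[1]=[0, 3, 0, 1]
Event 7: SEND 1->3: VV[1][1]++ -> VV[1]=[0, 4, 0, 1], msg_vec=[0, 4, 0, 1]; VV[3]=max(VV[3],msg_vec) then VV[3][3]++ -> VV[3]=[0, 4, 0, 2]
Event 8: LOCAL 3: VV[3][3]++ -> VV[3]=[0, 4, 0, 3]
Event 3 stamp: [2, 0, 1, 0]
Event 5 stamp: [0, 2, 0, 1]
[2, 0, 1, 0] <= [0, 2, 0, 1]? False. Equal? False. Happens-before: False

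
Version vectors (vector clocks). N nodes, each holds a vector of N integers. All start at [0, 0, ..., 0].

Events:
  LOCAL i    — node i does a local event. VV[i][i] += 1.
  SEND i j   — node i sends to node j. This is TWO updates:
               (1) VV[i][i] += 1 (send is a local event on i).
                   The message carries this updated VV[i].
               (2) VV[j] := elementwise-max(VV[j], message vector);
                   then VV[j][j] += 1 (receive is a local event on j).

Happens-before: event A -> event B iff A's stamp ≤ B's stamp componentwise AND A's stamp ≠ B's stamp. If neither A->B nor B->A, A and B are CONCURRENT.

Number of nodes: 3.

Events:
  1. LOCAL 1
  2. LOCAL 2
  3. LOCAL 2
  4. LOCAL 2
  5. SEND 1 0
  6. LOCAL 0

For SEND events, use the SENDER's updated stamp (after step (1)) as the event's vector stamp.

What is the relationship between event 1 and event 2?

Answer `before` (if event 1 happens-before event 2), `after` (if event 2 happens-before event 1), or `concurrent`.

Initial: VV[0]=[0, 0, 0]
Initial: VV[1]=[0, 0, 0]
Initial: VV[2]=[0, 0, 0]
Event 1: LOCAL 1: VV[1][1]++ -> VV[1]=[0, 1, 0]
Event 2: LOCAL 2: VV[2][2]++ -> VV[2]=[0, 0, 1]
Event 3: LOCAL 2: VV[2][2]++ -> VV[2]=[0, 0, 2]
Event 4: LOCAL 2: VV[2][2]++ -> VV[2]=[0, 0, 3]
Event 5: SEND 1->0: VV[1][1]++ -> VV[1]=[0, 2, 0], msg_vec=[0, 2, 0]; VV[0]=max(VV[0],msg_vec) then VV[0][0]++ -> VV[0]=[1, 2, 0]
Event 6: LOCAL 0: VV[0][0]++ -> VV[0]=[2, 2, 0]
Event 1 stamp: [0, 1, 0]
Event 2 stamp: [0, 0, 1]
[0, 1, 0] <= [0, 0, 1]? False
[0, 0, 1] <= [0, 1, 0]? False
Relation: concurrent

Answer: concurrent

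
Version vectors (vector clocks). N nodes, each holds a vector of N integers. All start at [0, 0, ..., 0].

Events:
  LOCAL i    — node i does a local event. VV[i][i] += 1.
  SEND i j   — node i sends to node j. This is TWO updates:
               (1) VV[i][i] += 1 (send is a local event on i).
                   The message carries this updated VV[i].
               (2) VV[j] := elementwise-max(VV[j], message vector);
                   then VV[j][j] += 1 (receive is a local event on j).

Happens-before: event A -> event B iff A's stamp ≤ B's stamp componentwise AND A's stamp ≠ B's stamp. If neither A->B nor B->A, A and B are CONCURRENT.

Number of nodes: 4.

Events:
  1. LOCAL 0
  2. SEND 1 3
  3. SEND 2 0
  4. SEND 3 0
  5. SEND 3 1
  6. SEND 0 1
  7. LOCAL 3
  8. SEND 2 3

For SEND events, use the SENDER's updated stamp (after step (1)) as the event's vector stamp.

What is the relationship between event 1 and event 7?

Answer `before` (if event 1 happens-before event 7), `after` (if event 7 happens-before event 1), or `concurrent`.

Answer: concurrent

Derivation:
Initial: VV[0]=[0, 0, 0, 0]
Initial: VV[1]=[0, 0, 0, 0]
Initial: VV[2]=[0, 0, 0, 0]
Initial: VV[3]=[0, 0, 0, 0]
Event 1: LOCAL 0: VV[0][0]++ -> VV[0]=[1, 0, 0, 0]
Event 2: SEND 1->3: VV[1][1]++ -> VV[1]=[0, 1, 0, 0], msg_vec=[0, 1, 0, 0]; VV[3]=max(VV[3],msg_vec) then VV[3][3]++ -> VV[3]=[0, 1, 0, 1]
Event 3: SEND 2->0: VV[2][2]++ -> VV[2]=[0, 0, 1, 0], msg_vec=[0, 0, 1, 0]; VV[0]=max(VV[0],msg_vec) then VV[0][0]++ -> VV[0]=[2, 0, 1, 0]
Event 4: SEND 3->0: VV[3][3]++ -> VV[3]=[0, 1, 0, 2], msg_vec=[0, 1, 0, 2]; VV[0]=max(VV[0],msg_vec) then VV[0][0]++ -> VV[0]=[3, 1, 1, 2]
Event 5: SEND 3->1: VV[3][3]++ -> VV[3]=[0, 1, 0, 3], msg_vec=[0, 1, 0, 3]; VV[1]=max(VV[1],msg_vec) then VV[1][1]++ -> VV[1]=[0, 2, 0, 3]
Event 6: SEND 0->1: VV[0][0]++ -> VV[0]=[4, 1, 1, 2], msg_vec=[4, 1, 1, 2]; VV[1]=max(VV[1],msg_vec) then VV[1][1]++ -> VV[1]=[4, 3, 1, 3]
Event 7: LOCAL 3: VV[3][3]++ -> VV[3]=[0, 1, 0, 4]
Event 8: SEND 2->3: VV[2][2]++ -> VV[2]=[0, 0, 2, 0], msg_vec=[0, 0, 2, 0]; VV[3]=max(VV[3],msg_vec) then VV[3][3]++ -> VV[3]=[0, 1, 2, 5]
Event 1 stamp: [1, 0, 0, 0]
Event 7 stamp: [0, 1, 0, 4]
[1, 0, 0, 0] <= [0, 1, 0, 4]? False
[0, 1, 0, 4] <= [1, 0, 0, 0]? False
Relation: concurrent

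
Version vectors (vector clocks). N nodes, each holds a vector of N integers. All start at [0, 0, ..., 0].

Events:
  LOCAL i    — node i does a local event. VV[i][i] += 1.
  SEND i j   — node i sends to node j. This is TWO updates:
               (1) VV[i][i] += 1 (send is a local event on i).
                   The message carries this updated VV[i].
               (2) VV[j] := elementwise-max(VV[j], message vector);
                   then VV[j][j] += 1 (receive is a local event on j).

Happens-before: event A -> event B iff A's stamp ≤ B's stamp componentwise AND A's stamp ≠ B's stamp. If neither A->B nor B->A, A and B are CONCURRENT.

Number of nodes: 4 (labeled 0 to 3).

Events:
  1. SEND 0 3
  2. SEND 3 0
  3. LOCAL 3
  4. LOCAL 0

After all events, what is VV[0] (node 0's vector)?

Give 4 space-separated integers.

Initial: VV[0]=[0, 0, 0, 0]
Initial: VV[1]=[0, 0, 0, 0]
Initial: VV[2]=[0, 0, 0, 0]
Initial: VV[3]=[0, 0, 0, 0]
Event 1: SEND 0->3: VV[0][0]++ -> VV[0]=[1, 0, 0, 0], msg_vec=[1, 0, 0, 0]; VV[3]=max(VV[3],msg_vec) then VV[3][3]++ -> VV[3]=[1, 0, 0, 1]
Event 2: SEND 3->0: VV[3][3]++ -> VV[3]=[1, 0, 0, 2], msg_vec=[1, 0, 0, 2]; VV[0]=max(VV[0],msg_vec) then VV[0][0]++ -> VV[0]=[2, 0, 0, 2]
Event 3: LOCAL 3: VV[3][3]++ -> VV[3]=[1, 0, 0, 3]
Event 4: LOCAL 0: VV[0][0]++ -> VV[0]=[3, 0, 0, 2]
Final vectors: VV[0]=[3, 0, 0, 2]; VV[1]=[0, 0, 0, 0]; VV[2]=[0, 0, 0, 0]; VV[3]=[1, 0, 0, 3]

Answer: 3 0 0 2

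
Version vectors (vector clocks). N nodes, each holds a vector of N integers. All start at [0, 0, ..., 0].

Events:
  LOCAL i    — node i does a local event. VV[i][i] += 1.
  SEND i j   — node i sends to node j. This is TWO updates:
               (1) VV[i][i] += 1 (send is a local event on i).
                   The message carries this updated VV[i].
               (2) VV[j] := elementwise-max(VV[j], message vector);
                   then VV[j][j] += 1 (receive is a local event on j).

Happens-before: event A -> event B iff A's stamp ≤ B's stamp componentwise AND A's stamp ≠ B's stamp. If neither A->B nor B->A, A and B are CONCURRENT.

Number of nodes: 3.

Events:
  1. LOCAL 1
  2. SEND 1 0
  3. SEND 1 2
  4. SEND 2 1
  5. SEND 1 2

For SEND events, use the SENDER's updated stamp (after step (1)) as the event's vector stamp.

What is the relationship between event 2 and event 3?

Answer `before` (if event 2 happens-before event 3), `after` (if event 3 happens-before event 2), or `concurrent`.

Answer: before

Derivation:
Initial: VV[0]=[0, 0, 0]
Initial: VV[1]=[0, 0, 0]
Initial: VV[2]=[0, 0, 0]
Event 1: LOCAL 1: VV[1][1]++ -> VV[1]=[0, 1, 0]
Event 2: SEND 1->0: VV[1][1]++ -> VV[1]=[0, 2, 0], msg_vec=[0, 2, 0]; VV[0]=max(VV[0],msg_vec) then VV[0][0]++ -> VV[0]=[1, 2, 0]
Event 3: SEND 1->2: VV[1][1]++ -> VV[1]=[0, 3, 0], msg_vec=[0, 3, 0]; VV[2]=max(VV[2],msg_vec) then VV[2][2]++ -> VV[2]=[0, 3, 1]
Event 4: SEND 2->1: VV[2][2]++ -> VV[2]=[0, 3, 2], msg_vec=[0, 3, 2]; VV[1]=max(VV[1],msg_vec) then VV[1][1]++ -> VV[1]=[0, 4, 2]
Event 5: SEND 1->2: VV[1][1]++ -> VV[1]=[0, 5, 2], msg_vec=[0, 5, 2]; VV[2]=max(VV[2],msg_vec) then VV[2][2]++ -> VV[2]=[0, 5, 3]
Event 2 stamp: [0, 2, 0]
Event 3 stamp: [0, 3, 0]
[0, 2, 0] <= [0, 3, 0]? True
[0, 3, 0] <= [0, 2, 0]? False
Relation: before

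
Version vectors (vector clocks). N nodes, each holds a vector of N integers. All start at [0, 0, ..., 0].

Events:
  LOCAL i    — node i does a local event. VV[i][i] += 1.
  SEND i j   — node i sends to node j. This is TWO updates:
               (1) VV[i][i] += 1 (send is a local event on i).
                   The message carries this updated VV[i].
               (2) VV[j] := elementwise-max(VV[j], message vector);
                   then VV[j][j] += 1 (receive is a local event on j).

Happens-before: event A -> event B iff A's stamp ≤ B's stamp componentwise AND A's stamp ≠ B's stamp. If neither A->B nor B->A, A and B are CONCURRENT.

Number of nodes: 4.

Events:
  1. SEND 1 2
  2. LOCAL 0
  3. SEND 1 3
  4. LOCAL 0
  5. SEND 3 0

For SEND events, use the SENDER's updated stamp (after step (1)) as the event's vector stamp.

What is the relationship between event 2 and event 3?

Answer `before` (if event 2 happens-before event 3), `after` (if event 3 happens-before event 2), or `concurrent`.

Answer: concurrent

Derivation:
Initial: VV[0]=[0, 0, 0, 0]
Initial: VV[1]=[0, 0, 0, 0]
Initial: VV[2]=[0, 0, 0, 0]
Initial: VV[3]=[0, 0, 0, 0]
Event 1: SEND 1->2: VV[1][1]++ -> VV[1]=[0, 1, 0, 0], msg_vec=[0, 1, 0, 0]; VV[2]=max(VV[2],msg_vec) then VV[2][2]++ -> VV[2]=[0, 1, 1, 0]
Event 2: LOCAL 0: VV[0][0]++ -> VV[0]=[1, 0, 0, 0]
Event 3: SEND 1->3: VV[1][1]++ -> VV[1]=[0, 2, 0, 0], msg_vec=[0, 2, 0, 0]; VV[3]=max(VV[3],msg_vec) then VV[3][3]++ -> VV[3]=[0, 2, 0, 1]
Event 4: LOCAL 0: VV[0][0]++ -> VV[0]=[2, 0, 0, 0]
Event 5: SEND 3->0: VV[3][3]++ -> VV[3]=[0, 2, 0, 2], msg_vec=[0, 2, 0, 2]; VV[0]=max(VV[0],msg_vec) then VV[0][0]++ -> VV[0]=[3, 2, 0, 2]
Event 2 stamp: [1, 0, 0, 0]
Event 3 stamp: [0, 2, 0, 0]
[1, 0, 0, 0] <= [0, 2, 0, 0]? False
[0, 2, 0, 0] <= [1, 0, 0, 0]? False
Relation: concurrent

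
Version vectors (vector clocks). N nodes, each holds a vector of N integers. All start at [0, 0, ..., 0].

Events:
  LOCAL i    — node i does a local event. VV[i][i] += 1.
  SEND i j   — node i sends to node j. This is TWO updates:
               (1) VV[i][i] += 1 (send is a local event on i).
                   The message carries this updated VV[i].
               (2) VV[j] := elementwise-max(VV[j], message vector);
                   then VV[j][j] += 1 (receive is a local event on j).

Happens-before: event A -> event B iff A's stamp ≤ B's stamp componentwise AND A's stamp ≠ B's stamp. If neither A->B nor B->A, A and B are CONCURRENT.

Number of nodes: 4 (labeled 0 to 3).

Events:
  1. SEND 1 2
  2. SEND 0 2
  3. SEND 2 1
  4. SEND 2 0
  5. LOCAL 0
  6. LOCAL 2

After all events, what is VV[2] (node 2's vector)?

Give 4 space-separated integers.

Answer: 1 1 5 0

Derivation:
Initial: VV[0]=[0, 0, 0, 0]
Initial: VV[1]=[0, 0, 0, 0]
Initial: VV[2]=[0, 0, 0, 0]
Initial: VV[3]=[0, 0, 0, 0]
Event 1: SEND 1->2: VV[1][1]++ -> VV[1]=[0, 1, 0, 0], msg_vec=[0, 1, 0, 0]; VV[2]=max(VV[2],msg_vec) then VV[2][2]++ -> VV[2]=[0, 1, 1, 0]
Event 2: SEND 0->2: VV[0][0]++ -> VV[0]=[1, 0, 0, 0], msg_vec=[1, 0, 0, 0]; VV[2]=max(VV[2],msg_vec) then VV[2][2]++ -> VV[2]=[1, 1, 2, 0]
Event 3: SEND 2->1: VV[2][2]++ -> VV[2]=[1, 1, 3, 0], msg_vec=[1, 1, 3, 0]; VV[1]=max(VV[1],msg_vec) then VV[1][1]++ -> VV[1]=[1, 2, 3, 0]
Event 4: SEND 2->0: VV[2][2]++ -> VV[2]=[1, 1, 4, 0], msg_vec=[1, 1, 4, 0]; VV[0]=max(VV[0],msg_vec) then VV[0][0]++ -> VV[0]=[2, 1, 4, 0]
Event 5: LOCAL 0: VV[0][0]++ -> VV[0]=[3, 1, 4, 0]
Event 6: LOCAL 2: VV[2][2]++ -> VV[2]=[1, 1, 5, 0]
Final vectors: VV[0]=[3, 1, 4, 0]; VV[1]=[1, 2, 3, 0]; VV[2]=[1, 1, 5, 0]; VV[3]=[0, 0, 0, 0]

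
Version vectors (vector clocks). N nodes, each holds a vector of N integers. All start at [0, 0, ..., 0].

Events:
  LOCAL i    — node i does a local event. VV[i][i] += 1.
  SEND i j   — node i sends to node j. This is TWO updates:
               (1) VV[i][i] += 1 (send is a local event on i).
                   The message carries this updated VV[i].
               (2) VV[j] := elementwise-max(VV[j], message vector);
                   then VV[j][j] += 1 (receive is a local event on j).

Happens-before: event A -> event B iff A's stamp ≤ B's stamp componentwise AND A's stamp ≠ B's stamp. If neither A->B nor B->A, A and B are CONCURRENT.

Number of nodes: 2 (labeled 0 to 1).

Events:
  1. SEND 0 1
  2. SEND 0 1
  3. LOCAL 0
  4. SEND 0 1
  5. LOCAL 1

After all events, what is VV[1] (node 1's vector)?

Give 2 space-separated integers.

Initial: VV[0]=[0, 0]
Initial: VV[1]=[0, 0]
Event 1: SEND 0->1: VV[0][0]++ -> VV[0]=[1, 0], msg_vec=[1, 0]; VV[1]=max(VV[1],msg_vec) then VV[1][1]++ -> VV[1]=[1, 1]
Event 2: SEND 0->1: VV[0][0]++ -> VV[0]=[2, 0], msg_vec=[2, 0]; VV[1]=max(VV[1],msg_vec) then VV[1][1]++ -> VV[1]=[2, 2]
Event 3: LOCAL 0: VV[0][0]++ -> VV[0]=[3, 0]
Event 4: SEND 0->1: VV[0][0]++ -> VV[0]=[4, 0], msg_vec=[4, 0]; VV[1]=max(VV[1],msg_vec) then VV[1][1]++ -> VV[1]=[4, 3]
Event 5: LOCAL 1: VV[1][1]++ -> VV[1]=[4, 4]
Final vectors: VV[0]=[4, 0]; VV[1]=[4, 4]

Answer: 4 4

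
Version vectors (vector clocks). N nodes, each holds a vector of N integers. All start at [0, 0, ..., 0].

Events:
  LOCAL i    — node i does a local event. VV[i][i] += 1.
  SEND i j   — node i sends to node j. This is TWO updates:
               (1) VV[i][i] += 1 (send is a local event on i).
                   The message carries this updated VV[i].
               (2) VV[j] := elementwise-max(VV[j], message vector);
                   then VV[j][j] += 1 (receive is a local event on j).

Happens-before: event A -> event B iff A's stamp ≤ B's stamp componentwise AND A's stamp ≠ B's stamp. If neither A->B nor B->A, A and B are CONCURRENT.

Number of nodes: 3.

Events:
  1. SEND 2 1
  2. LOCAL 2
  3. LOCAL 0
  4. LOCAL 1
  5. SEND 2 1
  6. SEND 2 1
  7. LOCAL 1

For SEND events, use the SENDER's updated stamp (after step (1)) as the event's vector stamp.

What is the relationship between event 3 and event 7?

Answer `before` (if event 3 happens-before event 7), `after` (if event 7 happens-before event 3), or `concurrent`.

Answer: concurrent

Derivation:
Initial: VV[0]=[0, 0, 0]
Initial: VV[1]=[0, 0, 0]
Initial: VV[2]=[0, 0, 0]
Event 1: SEND 2->1: VV[2][2]++ -> VV[2]=[0, 0, 1], msg_vec=[0, 0, 1]; VV[1]=max(VV[1],msg_vec) then VV[1][1]++ -> VV[1]=[0, 1, 1]
Event 2: LOCAL 2: VV[2][2]++ -> VV[2]=[0, 0, 2]
Event 3: LOCAL 0: VV[0][0]++ -> VV[0]=[1, 0, 0]
Event 4: LOCAL 1: VV[1][1]++ -> VV[1]=[0, 2, 1]
Event 5: SEND 2->1: VV[2][2]++ -> VV[2]=[0, 0, 3], msg_vec=[0, 0, 3]; VV[1]=max(VV[1],msg_vec) then VV[1][1]++ -> VV[1]=[0, 3, 3]
Event 6: SEND 2->1: VV[2][2]++ -> VV[2]=[0, 0, 4], msg_vec=[0, 0, 4]; VV[1]=max(VV[1],msg_vec) then VV[1][1]++ -> VV[1]=[0, 4, 4]
Event 7: LOCAL 1: VV[1][1]++ -> VV[1]=[0, 5, 4]
Event 3 stamp: [1, 0, 0]
Event 7 stamp: [0, 5, 4]
[1, 0, 0] <= [0, 5, 4]? False
[0, 5, 4] <= [1, 0, 0]? False
Relation: concurrent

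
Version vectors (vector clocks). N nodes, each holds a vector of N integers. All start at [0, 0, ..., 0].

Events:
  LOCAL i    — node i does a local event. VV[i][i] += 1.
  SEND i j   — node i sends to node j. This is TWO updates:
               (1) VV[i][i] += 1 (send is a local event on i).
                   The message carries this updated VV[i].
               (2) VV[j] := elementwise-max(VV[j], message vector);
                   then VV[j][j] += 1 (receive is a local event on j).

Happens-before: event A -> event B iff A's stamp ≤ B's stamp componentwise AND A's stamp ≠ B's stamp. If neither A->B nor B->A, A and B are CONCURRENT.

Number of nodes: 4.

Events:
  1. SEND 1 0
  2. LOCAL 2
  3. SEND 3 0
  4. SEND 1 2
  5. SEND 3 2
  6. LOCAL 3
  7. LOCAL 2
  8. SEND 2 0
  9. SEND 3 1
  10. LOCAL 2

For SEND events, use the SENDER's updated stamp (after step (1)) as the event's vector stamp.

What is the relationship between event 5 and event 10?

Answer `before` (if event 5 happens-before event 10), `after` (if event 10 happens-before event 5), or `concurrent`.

Initial: VV[0]=[0, 0, 0, 0]
Initial: VV[1]=[0, 0, 0, 0]
Initial: VV[2]=[0, 0, 0, 0]
Initial: VV[3]=[0, 0, 0, 0]
Event 1: SEND 1->0: VV[1][1]++ -> VV[1]=[0, 1, 0, 0], msg_vec=[0, 1, 0, 0]; VV[0]=max(VV[0],msg_vec) then VV[0][0]++ -> VV[0]=[1, 1, 0, 0]
Event 2: LOCAL 2: VV[2][2]++ -> VV[2]=[0, 0, 1, 0]
Event 3: SEND 3->0: VV[3][3]++ -> VV[3]=[0, 0, 0, 1], msg_vec=[0, 0, 0, 1]; VV[0]=max(VV[0],msg_vec) then VV[0][0]++ -> VV[0]=[2, 1, 0, 1]
Event 4: SEND 1->2: VV[1][1]++ -> VV[1]=[0, 2, 0, 0], msg_vec=[0, 2, 0, 0]; VV[2]=max(VV[2],msg_vec) then VV[2][2]++ -> VV[2]=[0, 2, 2, 0]
Event 5: SEND 3->2: VV[3][3]++ -> VV[3]=[0, 0, 0, 2], msg_vec=[0, 0, 0, 2]; VV[2]=max(VV[2],msg_vec) then VV[2][2]++ -> VV[2]=[0, 2, 3, 2]
Event 6: LOCAL 3: VV[3][3]++ -> VV[3]=[0, 0, 0, 3]
Event 7: LOCAL 2: VV[2][2]++ -> VV[2]=[0, 2, 4, 2]
Event 8: SEND 2->0: VV[2][2]++ -> VV[2]=[0, 2, 5, 2], msg_vec=[0, 2, 5, 2]; VV[0]=max(VV[0],msg_vec) then VV[0][0]++ -> VV[0]=[3, 2, 5, 2]
Event 9: SEND 3->1: VV[3][3]++ -> VV[3]=[0, 0, 0, 4], msg_vec=[0, 0, 0, 4]; VV[1]=max(VV[1],msg_vec) then VV[1][1]++ -> VV[1]=[0, 3, 0, 4]
Event 10: LOCAL 2: VV[2][2]++ -> VV[2]=[0, 2, 6, 2]
Event 5 stamp: [0, 0, 0, 2]
Event 10 stamp: [0, 2, 6, 2]
[0, 0, 0, 2] <= [0, 2, 6, 2]? True
[0, 2, 6, 2] <= [0, 0, 0, 2]? False
Relation: before

Answer: before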